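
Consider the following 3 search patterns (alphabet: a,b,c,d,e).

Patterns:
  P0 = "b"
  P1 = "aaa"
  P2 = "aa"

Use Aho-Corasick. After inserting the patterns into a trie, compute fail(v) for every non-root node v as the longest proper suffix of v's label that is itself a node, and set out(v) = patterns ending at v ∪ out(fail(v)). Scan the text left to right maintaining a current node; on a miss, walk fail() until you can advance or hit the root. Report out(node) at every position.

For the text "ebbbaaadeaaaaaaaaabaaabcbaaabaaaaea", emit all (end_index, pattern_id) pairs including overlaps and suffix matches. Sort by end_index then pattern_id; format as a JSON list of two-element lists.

Construct AC machine:
Trie nodes:
  n0 'ε': a→2 b→1
  n1 'b': ·  [P0 ends]
  n2 'a': a→3
  n3 'aa': a→4  [P2 ends]
  n4 'aaa': ·  [P1 ends]

Failure links (BFS by depth):
  fail(1) 'b': from fail(0)=0 chase 'b': 0 ⇒ 0;  out={0}∪out(0)={0}
  fail(2) 'a': from fail(0)=0 chase 'a': 0 ⇒ 0;  out=∅∪out(0)=∅
  fail(3) 'aa': from fail(2)=0 chase 'a': 0 ⇒ 2;  out={2}∪out(2)={2}
  fail(4) 'aaa': from fail(3)=2 chase 'a': 2 ⇒ 3;  out={1}∪out(3)={1,2}

Scan:
[0] read 'e'  n0⇒n0
[1] read 'b'  n0⇒n1  emit P0@[1:1]
[2] read 'b'  n1⇒n1 ·f  emit P0@[2:2]
[3] read 'b'  n1⇒n1 ·f  emit P0@[3:3]
[4] read 'a'  n1⇒n2 ·f
[5] read 'a'  n2⇒n3  emit P2@[4:5]
[6] read 'a'  n3⇒n4  emit P1@[4:6],P2@[5:6]
[7] read 'd'  n4⇒n0 ·f
[8] read 'e'  n0⇒n0
[9] read 'a'  n0⇒n2
[10] read 'a'  n2⇒n3  emit P2@[9:10]
[11] read 'a'  n3⇒n4  emit P1@[9:11],P2@[10:11]
[12] read 'a'  n4⇒n4 ·f  emit P1@[10:12],P2@[11:12]
[13] read 'a'  n4⇒n4 ·f  emit P1@[11:13],P2@[12:13]
[14] read 'a'  n4⇒n4 ·f  emit P1@[12:14],P2@[13:14]
[15] read 'a'  n4⇒n4 ·f  emit P1@[13:15],P2@[14:15]
[16] read 'a'  n4⇒n4 ·f  emit P1@[14:16],P2@[15:16]
[17] read 'a'  n4⇒n4 ·f  emit P1@[15:17],P2@[16:17]
[18] read 'b'  n4⇒n1 ·f  emit P0@[18:18]
[19] read 'a'  n1⇒n2 ·f
[20] read 'a'  n2⇒n3  emit P2@[19:20]
[21] read 'a'  n3⇒n4  emit P1@[19:21],P2@[20:21]
[22] read 'b'  n4⇒n1 ·f  emit P0@[22:22]
[23] read 'c'  n1⇒n0 ·f
[24] read 'b'  n0⇒n1  emit P0@[24:24]
[25] read 'a'  n1⇒n2 ·f
[26] read 'a'  n2⇒n3  emit P2@[25:26]
[27] read 'a'  n3⇒n4  emit P1@[25:27],P2@[26:27]
[28] read 'b'  n4⇒n1 ·f  emit P0@[28:28]
[29] read 'a'  n1⇒n2 ·f
[30] read 'a'  n2⇒n3  emit P2@[29:30]
[31] read 'a'  n3⇒n4  emit P1@[29:31],P2@[30:31]
[32] read 'a'  n4⇒n4 ·f  emit P1@[30:32],P2@[31:32]
[33] read 'e'  n4⇒n0 ·f
[34] read 'a'  n0⇒n2

Result: [[1,0],[2,0],[3,0],[5,2],[6,1],[6,2],[10,2],[11,1],[11,2],[12,1],[12,2],[13,1],[13,2],[14,1],[14,2],[15,1],[15,2],[16,1],[16,2],[17,1],[17,2],[18,0],[20,2],[21,1],[21,2],[22,0],[24,0],[26,2],[27,1],[27,2],[28,0],[30,2],[31,1],[31,2],[32,1],[32,2]]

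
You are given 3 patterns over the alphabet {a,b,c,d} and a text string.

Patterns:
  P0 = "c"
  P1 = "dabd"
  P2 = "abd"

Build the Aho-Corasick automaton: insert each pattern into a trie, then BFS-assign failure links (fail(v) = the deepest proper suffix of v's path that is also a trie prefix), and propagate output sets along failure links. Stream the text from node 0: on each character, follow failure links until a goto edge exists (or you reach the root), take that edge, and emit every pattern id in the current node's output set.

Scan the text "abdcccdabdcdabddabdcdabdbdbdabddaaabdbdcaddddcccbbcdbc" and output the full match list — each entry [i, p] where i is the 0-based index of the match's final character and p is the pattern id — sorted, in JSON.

Build automaton:
Trie (insert patterns):
  n0 'ε': a→6 c→1 d→2
  n1 'c': ·  ←P0
  n2 'd': a→3
  n3 'da': b→4
  n4 'dab': d→5
  n5 'dabd': ·  ←P1
  n6 'a': b→7
  n7 'ab': d→8
  n8 'abd': ·  ←P2

Failure links (BFS by depth):
  n1('c'): parent n0 fail=0; on 'c' 0 → fail=0;  out {0}∪∅={0}
  n2('d'): parent n0 fail=0; on 'd' 0 → fail=0;  out ∅∪∅=∅
  n6('a'): parent n0 fail=0; on 'a' 0 → fail=0;  out ∅∪∅=∅
  n3('da'): parent n2 fail=0; on 'a' 0 → fail=6;  out ∅∪∅=∅
  n7('ab'): parent n6 fail=0; on 'b' 0 → fail=0;  out ∅∪∅=∅
  n4('dab'): parent n3 fail=6; on 'b' 6 → fail=7;  out ∅∪∅=∅
  n8('abd'): parent n7 fail=0; on 'd' 0 → fail=2;  out {2}∪∅={2}
  n5('dabd'): parent n4 fail=7; on 'd' 7 → fail=8;  out {1}∪{2}={1,2}

Scan:
i=0 'a': node 0→6
i=1 'b': node 6→7
i=2 'd': node 7→8  ** P2@[0:2]
i=3 'c': node 8→1 ·f  ** P0@[3:3]
i=4 'c': node 1→1 ·f  ** P0@[4:4]
i=5 'c': node 1→1 ·f  ** P0@[5:5]
i=6 'd': node 1→2 ·f
i=7 'a': node 2→3
i=8 'b': node 3→4
i=9 'd': node 4→5  ** P1@[6:9],P2@[7:9]
i=10 'c': node 5→1 ·f  ** P0@[10:10]
i=11 'd': node 1→2 ·f
i=12 'a': node 2→3
i=13 'b': node 3→4
i=14 'd': node 4→5  ** P1@[11:14],P2@[12:14]
i=15 'd': node 5→2 ·f
i=16 'a': node 2→3
i=17 'b': node 3→4
i=18 'd': node 4→5  ** P1@[15:18],P2@[16:18]
i=19 'c': node 5→1 ·f  ** P0@[19:19]
i=20 'd': node 1→2 ·f
i=21 'a': node 2→3
i=22 'b': node 3→4
i=23 'd': node 4→5  ** P1@[20:23],P2@[21:23]
i=24 'b': node 5→0 ·f
i=25 'd': node 0→2
i=26 'b': node 2→0 ·f
i=27 'd': node 0→2
i=28 'a': node 2→3
i=29 'b': node 3→4
i=30 'd': node 4→5  ** P1@[27:30],P2@[28:30]
i=31 'd': node 5→2 ·f
i=32 'a': node 2→3
i=33 'a': node 3→6 ·f
i=34 'a': node 6→6 ·f
i=35 'b': node 6→7
i=36 'd': node 7→8  ** P2@[34:36]
i=37 'b': node 8→0 ·f
i=38 'd': node 0→2
i=39 'c': node 2→1 ·f  ** P0@[39:39]
i=40 'a': node 1→6 ·f
i=41 'd': node 6→2 ·f
i=42 'd': node 2→2 ·f
i=43 'd': node 2→2 ·f
i=44 'd': node 2→2 ·f
i=45 'c': node 2→1 ·f  ** P0@[45:45]
i=46 'c': node 1→1 ·f  ** P0@[46:46]
i=47 'c': node 1→1 ·f  ** P0@[47:47]
i=48 'b': node 1→0 ·f
i=49 'b': node 0→0
i=50 'c': node 0→1  ** P0@[50:50]
i=51 'd': node 1→2 ·f
i=52 'b': node 2→0 ·f
i=53 'c': node 0→1  ** P0@[53:53]

Matches: [[2,2],[3,0],[4,0],[5,0],[9,1],[9,2],[10,0],[14,1],[14,2],[18,1],[18,2],[19,0],[23,1],[23,2],[30,1],[30,2],[36,2],[39,0],[45,0],[46,0],[47,0],[50,0],[53,0]]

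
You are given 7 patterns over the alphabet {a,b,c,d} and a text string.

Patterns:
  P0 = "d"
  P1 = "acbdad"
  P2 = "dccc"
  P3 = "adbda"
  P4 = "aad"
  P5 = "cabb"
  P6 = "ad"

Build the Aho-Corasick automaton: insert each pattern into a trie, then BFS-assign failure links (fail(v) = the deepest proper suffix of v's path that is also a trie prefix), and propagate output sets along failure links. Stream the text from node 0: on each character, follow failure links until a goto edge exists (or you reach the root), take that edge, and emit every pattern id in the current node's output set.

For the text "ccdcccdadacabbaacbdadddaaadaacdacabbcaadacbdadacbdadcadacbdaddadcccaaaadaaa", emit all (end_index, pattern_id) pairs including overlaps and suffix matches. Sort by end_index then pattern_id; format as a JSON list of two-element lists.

Build automaton:
Trie nodes:
  0='ε' goto a→2 c→17 d→1
  1='d' goto c→8  ←P0
  2='a' goto a→15 c→3 d→11
  3='ac' goto b→4
  4='acb' goto d→5
  5='acbd' goto a→6
  6='acbda' goto d→7
  7='acbdad' goto ·  ←P1
  8='dc' goto c→9
  9='dcc' goto c→10
  10='dccc' goto ·  ←P2
  11='ad' goto b→12  ←P6
  12='adb' goto d→13
  13='adbd' goto a→14
  14='adbda' goto ·  ←P3
  15='aa' goto d→16
  16='aad' goto ·  ←P4
  17='c' goto a→18
  18='ca' goto b→19
  19='cab' goto b→20
  20='cabb' goto ·  ←P5

Failure links (BFS by depth):
  fail(1) 'd': from fail(0)=0 chase 'd': 0 ⇒ 0;  out={0}∪out(0)={0}
  fail(2) 'a': from fail(0)=0 chase 'a': 0 ⇒ 0;  out=∅∪out(0)=∅
  fail(17) 'c': from fail(0)=0 chase 'c': 0 ⇒ 0;  out=∅∪out(0)=∅
  fail(3) 'ac': from fail(2)=0 chase 'c': 0 ⇒ 17;  out=∅∪out(17)=∅
  fail(8) 'dc': from fail(1)=0 chase 'c': 0 ⇒ 17;  out=∅∪out(17)=∅
  fail(11) 'ad': from fail(2)=0 chase 'd': 0 ⇒ 1;  out={6}∪out(1)={0,6}
  fail(15) 'aa': from fail(2)=0 chase 'a': 0 ⇒ 2;  out=∅∪out(2)=∅
  fail(18) 'ca': from fail(17)=0 chase 'a': 0 ⇒ 2;  out=∅∪out(2)=∅
  fail(4) 'acb': from fail(3)=17 chase 'b': 17→0 ⇒ 0;  out=∅∪out(0)=∅
  fail(9) 'dcc': from fail(8)=17 chase 'c': 17→0 ⇒ 17;  out=∅∪out(17)=∅
  fail(12) 'adb': from fail(11)=1 chase 'b': 1→0 ⇒ 0;  out=∅∪out(0)=∅
  fail(16) 'aad': from fail(15)=2 chase 'd': 2 ⇒ 11;  out={4}∪out(11)={0,4,6}
  fail(19) 'cab': from fail(18)=2 chase 'b': 2→0 ⇒ 0;  out=∅∪out(0)=∅
  fail(5) 'acbd': from fail(4)=0 chase 'd': 0 ⇒ 1;  out=∅∪out(1)={0}
  fail(10) 'dccc': from fail(9)=17 chase 'c': 17→0 ⇒ 17;  out={2}∪out(17)={2}
  fail(13) 'adbd': from fail(12)=0 chase 'd': 0 ⇒ 1;  out=∅∪out(1)={0}
  fail(20) 'cabb': from fail(19)=0 chase 'b': 0 ⇒ 0;  out={5}∪out(0)={5}
  fail(6) 'acbda': from fail(5)=1 chase 'a': 1→0 ⇒ 2;  out=∅∪out(2)=∅
  fail(14) 'adbda': from fail(13)=1 chase 'a': 1→0 ⇒ 2;  out={3}∪out(2)={3}
  fail(7) 'acbdad': from fail(6)=2 chase 'd': 2 ⇒ 11;  out={1}∪out(11)={0,1,6}

Scan:
i=0 'c': node 0→17
i=1 'c': node 17→17 (fail-walked)
i=2 'd': node 17→1 (fail-walked)  emit P0@[2:2]
i=3 'c': node 1→8
i=4 'c': node 8→9
i=5 'c': node 9→10  emit P2@[2:5]
i=6 'd': node 10→1 (fail-walked)  emit P0@[6:6]
i=7 'a': node 1→2 (fail-walked)
i=8 'd': node 2→11  emit P0@[8:8],P6@[7:8]
i=9 'a': node 11→2 (fail-walked)
i=10 'c': node 2→3
i=11 'a': node 3→18 (fail-walked)
i=12 'b': node 18→19
i=13 'b': node 19→20  emit P5@[10:13]
i=14 'a': node 20→2 (fail-walked)
i=15 'a': node 2→15
i=16 'c': node 15→3 (fail-walked)
i=17 'b': node 3→4
i=18 'd': node 4→5  emit P0@[18:18]
i=19 'a': node 5→6
i=20 'd': node 6→7  emit P0@[20:20],P1@[15:20],P6@[19:20]
i=21 'd': node 7→1 (fail-walked)  emit P0@[21:21]
i=22 'd': node 1→1 (fail-walked)  emit P0@[22:22]
i=23 'a': node 1→2 (fail-walked)
i=24 'a': node 2→15
i=25 'a': node 15→15 (fail-walked)
i=26 'd': node 15→16  emit P0@[26:26],P4@[24:26],P6@[25:26]
i=27 'a': node 16→2 (fail-walked)
i=28 'a': node 2→15
i=29 'c': node 15→3 (fail-walked)
i=30 'd': node 3→1 (fail-walked)  emit P0@[30:30]
i=31 'a': node 1→2 (fail-walked)
i=32 'c': node 2→3
i=33 'a': node 3→18 (fail-walked)
i=34 'b': node 18→19
i=35 'b': node 19→20  emit P5@[32:35]
i=36 'c': node 20→17 (fail-walked)
i=37 'a': node 17→18
i=38 'a': node 18→15 (fail-walked)
i=39 'd': node 15→16  emit P0@[39:39],P4@[37:39],P6@[38:39]
i=40 'a': node 16→2 (fail-walked)
i=41 'c': node 2→3
i=42 'b': node 3→4
i=43 'd': node 4→5  emit P0@[43:43]
i=44 'a': node 5→6
i=45 'd': node 6→7  emit P0@[45:45],P1@[40:45],P6@[44:45]
i=46 'a': node 7→2 (fail-walked)
i=47 'c': node 2→3
i=48 'b': node 3→4
i=49 'd': node 4→5  emit P0@[49:49]
i=50 'a': node 5→6
i=51 'd': node 6→7  emit P0@[51:51],P1@[46:51],P6@[50:51]
i=52 'c': node 7→8 (fail-walked)
i=53 'a': node 8→18 (fail-walked)
i=54 'd': node 18→11 (fail-walked)  emit P0@[54:54],P6@[53:54]
i=55 'a': node 11→2 (fail-walked)
i=56 'c': node 2→3
i=57 'b': node 3→4
i=58 'd': node 4→5  emit P0@[58:58]
i=59 'a': node 5→6
i=60 'd': node 6→7  emit P0@[60:60],P1@[55:60],P6@[59:60]
i=61 'd': node 7→1 (fail-walked)  emit P0@[61:61]
i=62 'a': node 1→2 (fail-walked)
i=63 'd': node 2→11  emit P0@[63:63],P6@[62:63]
i=64 'c': node 11→8 (fail-walked)
i=65 'c': node 8→9
i=66 'c': node 9→10  emit P2@[63:66]
i=67 'a': node 10→18 (fail-walked)
i=68 'a': node 18→15 (fail-walked)
i=69 'a': node 15→15 (fail-walked)
i=70 'a': node 15→15 (fail-walked)
i=71 'd': node 15→16  emit P0@[71:71],P4@[69:71],P6@[70:71]
i=72 'a': node 16→2 (fail-walked)
i=73 'a': node 2→15
i=74 'a': node 15→15 (fail-walked)

Matches: [[2,0],[5,2],[6,0],[8,0],[8,6],[13,5],[18,0],[20,0],[20,1],[20,6],[21,0],[22,0],[26,0],[26,4],[26,6],[30,0],[35,5],[39,0],[39,4],[39,6],[43,0],[45,0],[45,1],[45,6],[49,0],[51,0],[51,1],[51,6],[54,0],[54,6],[58,0],[60,0],[60,1],[60,6],[61,0],[63,0],[63,6],[66,2],[71,0],[71,4],[71,6]]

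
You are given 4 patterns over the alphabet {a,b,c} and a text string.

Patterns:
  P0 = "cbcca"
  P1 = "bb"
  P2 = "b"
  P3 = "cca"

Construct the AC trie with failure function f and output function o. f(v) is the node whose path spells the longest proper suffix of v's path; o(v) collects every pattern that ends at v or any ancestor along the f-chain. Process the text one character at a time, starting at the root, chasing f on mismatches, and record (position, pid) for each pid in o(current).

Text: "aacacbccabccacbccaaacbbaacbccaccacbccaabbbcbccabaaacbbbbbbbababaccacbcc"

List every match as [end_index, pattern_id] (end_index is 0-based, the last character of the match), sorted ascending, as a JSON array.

Construct AC machine:
Trie nodes:
  n0 'ε': b→6 c→1
  n1 'c': b→2 c→8
  n2 'cb': c→3
  n3 'cbc': c→4
  n4 'cbcc': a→5
  n5 'cbcca': ·  ←P0
  n6 'b': b→7  ←P2
  n7 'bb': ·  ←P1
  n8 'cc': a→9
  n9 'cca': ·  ←P3

Failure links (BFS by depth):
  fail(1) 'c': from fail(0)=0 chase 'c': 0 ⇒ 0;  out=∅∪out(0)=∅
  fail(6) 'b': from fail(0)=0 chase 'b': 0 ⇒ 0;  out={2}∪out(0)={2}
  fail(2) 'cb': from fail(1)=0 chase 'b': 0 ⇒ 6;  out=∅∪out(6)={2}
  fail(7) 'bb': from fail(6)=0 chase 'b': 0 ⇒ 6;  out={1}∪out(6)={1,2}
  fail(8) 'cc': from fail(1)=0 chase 'c': 0 ⇒ 1;  out=∅∪out(1)=∅
  fail(3) 'cbc': from fail(2)=6 chase 'c': 6→0 ⇒ 1;  out=∅∪out(1)=∅
  fail(9) 'cca': from fail(8)=1 chase 'a': 1→0 ⇒ 0;  out={3}∪out(0)={3}
  fail(4) 'cbcc': from fail(3)=1 chase 'c': 1 ⇒ 8;  out=∅∪out(8)=∅
  fail(5) 'cbcca': from fail(4)=8 chase 'a': 8 ⇒ 9;  out={0}∪out(9)={0,3}

Scan:
[0] read 'a'  n0⇒n0
[1] read 'a'  n0⇒n0
[2] read 'c'  n0⇒n1
[3] read 'a'  n1⇒n0 (via fail)
[4] read 'c'  n0⇒n1
[5] read 'b'  n1⇒n2  ** P2@[5:5]
[6] read 'c'  n2⇒n3
[7] read 'c'  n3⇒n4
[8] read 'a'  n4⇒n5  ** P0@[4:8],P3@[6:8]
[9] read 'b'  n5⇒n6 (via fail)  ** P2@[9:9]
[10] read 'c'  n6⇒n1 (via fail)
[11] read 'c'  n1⇒n8
[12] read 'a'  n8⇒n9  ** P3@[10:12]
[13] read 'c'  n9⇒n1 (via fail)
[14] read 'b'  n1⇒n2  ** P2@[14:14]
[15] read 'c'  n2⇒n3
[16] read 'c'  n3⇒n4
[17] read 'a'  n4⇒n5  ** P0@[13:17],P3@[15:17]
[18] read 'a'  n5⇒n0 (via fail)
[19] read 'a'  n0⇒n0
[20] read 'c'  n0⇒n1
[21] read 'b'  n1⇒n2  ** P2@[21:21]
[22] read 'b'  n2⇒n7 (via fail)  ** P1@[21:22],P2@[22:22]
[23] read 'a'  n7⇒n0 (via fail)
[24] read 'a'  n0⇒n0
[25] read 'c'  n0⇒n1
[26] read 'b'  n1⇒n2  ** P2@[26:26]
[27] read 'c'  n2⇒n3
[28] read 'c'  n3⇒n4
[29] read 'a'  n4⇒n5  ** P0@[25:29],P3@[27:29]
[30] read 'c'  n5⇒n1 (via fail)
[31] read 'c'  n1⇒n8
[32] read 'a'  n8⇒n9  ** P3@[30:32]
[33] read 'c'  n9⇒n1 (via fail)
[34] read 'b'  n1⇒n2  ** P2@[34:34]
[35] read 'c'  n2⇒n3
[36] read 'c'  n3⇒n4
[37] read 'a'  n4⇒n5  ** P0@[33:37],P3@[35:37]
[38] read 'a'  n5⇒n0 (via fail)
[39] read 'b'  n0⇒n6  ** P2@[39:39]
[40] read 'b'  n6⇒n7  ** P1@[39:40],P2@[40:40]
[41] read 'b'  n7⇒n7 (via fail)  ** P1@[40:41],P2@[41:41]
[42] read 'c'  n7⇒n1 (via fail)
[43] read 'b'  n1⇒n2  ** P2@[43:43]
[44] read 'c'  n2⇒n3
[45] read 'c'  n3⇒n4
[46] read 'a'  n4⇒n5  ** P0@[42:46],P3@[44:46]
[47] read 'b'  n5⇒n6 (via fail)  ** P2@[47:47]
[48] read 'a'  n6⇒n0 (via fail)
[49] read 'a'  n0⇒n0
[50] read 'a'  n0⇒n0
[51] read 'c'  n0⇒n1
[52] read 'b'  n1⇒n2  ** P2@[52:52]
[53] read 'b'  n2⇒n7 (via fail)  ** P1@[52:53],P2@[53:53]
[54] read 'b'  n7⇒n7 (via fail)  ** P1@[53:54],P2@[54:54]
[55] read 'b'  n7⇒n7 (via fail)  ** P1@[54:55],P2@[55:55]
[56] read 'b'  n7⇒n7 (via fail)  ** P1@[55:56],P2@[56:56]
[57] read 'b'  n7⇒n7 (via fail)  ** P1@[56:57],P2@[57:57]
[58] read 'b'  n7⇒n7 (via fail)  ** P1@[57:58],P2@[58:58]
[59] read 'a'  n7⇒n0 (via fail)
[60] read 'b'  n0⇒n6  ** P2@[60:60]
[61] read 'a'  n6⇒n0 (via fail)
[62] read 'b'  n0⇒n6  ** P2@[62:62]
[63] read 'a'  n6⇒n0 (via fail)
[64] read 'c'  n0⇒n1
[65] read 'c'  n1⇒n8
[66] read 'a'  n8⇒n9  ** P3@[64:66]
[67] read 'c'  n9⇒n1 (via fail)
[68] read 'b'  n1⇒n2  ** P2@[68:68]
[69] read 'c'  n2⇒n3
[70] read 'c'  n3⇒n4

All matches (sorted): [[5,2],[8,0],[8,3],[9,2],[12,3],[14,2],[17,0],[17,3],[21,2],[22,1],[22,2],[26,2],[29,0],[29,3],[32,3],[34,2],[37,0],[37,3],[39,2],[40,1],[40,2],[41,1],[41,2],[43,2],[46,0],[46,3],[47,2],[52,2],[53,1],[53,2],[54,1],[54,2],[55,1],[55,2],[56,1],[56,2],[57,1],[57,2],[58,1],[58,2],[60,2],[62,2],[66,3],[68,2]]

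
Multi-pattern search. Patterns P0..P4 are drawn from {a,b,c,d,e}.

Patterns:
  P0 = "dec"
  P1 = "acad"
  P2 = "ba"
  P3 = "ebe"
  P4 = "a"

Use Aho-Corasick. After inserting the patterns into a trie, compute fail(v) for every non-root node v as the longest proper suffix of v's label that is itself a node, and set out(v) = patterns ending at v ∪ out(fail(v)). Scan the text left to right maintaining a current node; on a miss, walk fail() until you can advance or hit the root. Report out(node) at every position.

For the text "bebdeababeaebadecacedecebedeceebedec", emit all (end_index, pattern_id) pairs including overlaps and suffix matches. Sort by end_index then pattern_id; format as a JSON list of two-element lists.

Build:
Trie nodes:
  0='ε' goto a→4 b→8 d→1 e→10
  1='d' goto e→2
  2='de' goto c→3
  3='dec' goto ·  ←P0
  4='a' goto c→5  ←P4
  5='ac' goto a→6
  6='aca' goto d→7
  7='acad' goto ·  ←P1
  8='b' goto a→9
  9='ba' goto ·  ←P2
  10='e' goto b→11
  11='eb' goto e→12
  12='ebe' goto ·  ←P3

Failure links (BFS by depth):
  fail(1) 'd': from fail(0)=0 chase 'd': 0 ⇒ 0;  out=∅∪out(0)=∅
  fail(4) 'a': from fail(0)=0 chase 'a': 0 ⇒ 0;  out={4}∪out(0)={4}
  fail(8) 'b': from fail(0)=0 chase 'b': 0 ⇒ 0;  out=∅∪out(0)=∅
  fail(10) 'e': from fail(0)=0 chase 'e': 0 ⇒ 0;  out=∅∪out(0)=∅
  fail(2) 'de': from fail(1)=0 chase 'e': 0 ⇒ 10;  out=∅∪out(10)=∅
  fail(5) 'ac': from fail(4)=0 chase 'c': 0 ⇒ 0;  out=∅∪out(0)=∅
  fail(9) 'ba': from fail(8)=0 chase 'a': 0 ⇒ 4;  out={2}∪out(4)={2,4}
  fail(11) 'eb': from fail(10)=0 chase 'b': 0 ⇒ 8;  out=∅∪out(8)=∅
  fail(3) 'dec': from fail(2)=10 chase 'c': 10→0 ⇒ 0;  out={0}∪out(0)={0}
  fail(6) 'aca': from fail(5)=0 chase 'a': 0 ⇒ 4;  out=∅∪out(4)={4}
  fail(12) 'ebe': from fail(11)=8 chase 'e': 8→0 ⇒ 10;  out={3}∪out(10)={3}
  fail(7) 'acad': from fail(6)=4 chase 'd': 4→0 ⇒ 1;  out={1}∪out(1)={1}

Text stream:
i=0 'b': node 0→8
i=1 'e': node 8→10 (via fail)
i=2 'b': node 10→11
i=3 'd': node 11→1 (via fail)
i=4 'e': node 1→2
i=5 'a': node 2→4 (via fail)  → match P4@[5:5]
i=6 'b': node 4→8 (via fail)
i=7 'a': node 8→9  → match P2@[6:7],P4@[7:7]
i=8 'b': node 9→8 (via fail)
i=9 'e': node 8→10 (via fail)
i=10 'a': node 10→4 (via fail)  → match P4@[10:10]
i=11 'e': node 4→10 (via fail)
i=12 'b': node 10→11
i=13 'a': node 11→9 (via fail)  → match P2@[12:13],P4@[13:13]
i=14 'd': node 9→1 (via fail)
i=15 'e': node 1→2
i=16 'c': node 2→3  → match P0@[14:16]
i=17 'a': node 3→4 (via fail)  → match P4@[17:17]
i=18 'c': node 4→5
i=19 'e': node 5→10 (via fail)
i=20 'd': node 10→1 (via fail)
i=21 'e': node 1→2
i=22 'c': node 2→3  → match P0@[20:22]
i=23 'e': node 3→10 (via fail)
i=24 'b': node 10→11
i=25 'e': node 11→12  → match P3@[23:25]
i=26 'd': node 12→1 (via fail)
i=27 'e': node 1→2
i=28 'c': node 2→3  → match P0@[26:28]
i=29 'e': node 3→10 (via fail)
i=30 'e': node 10→10 (via fail)
i=31 'b': node 10→11
i=32 'e': node 11→12  → match P3@[30:32]
i=33 'd': node 12→1 (via fail)
i=34 'e': node 1→2
i=35 'c': node 2→3  → match P0@[33:35]

Matches: [[5,4],[7,2],[7,4],[10,4],[13,2],[13,4],[16,0],[17,4],[22,0],[25,3],[28,0],[32,3],[35,0]]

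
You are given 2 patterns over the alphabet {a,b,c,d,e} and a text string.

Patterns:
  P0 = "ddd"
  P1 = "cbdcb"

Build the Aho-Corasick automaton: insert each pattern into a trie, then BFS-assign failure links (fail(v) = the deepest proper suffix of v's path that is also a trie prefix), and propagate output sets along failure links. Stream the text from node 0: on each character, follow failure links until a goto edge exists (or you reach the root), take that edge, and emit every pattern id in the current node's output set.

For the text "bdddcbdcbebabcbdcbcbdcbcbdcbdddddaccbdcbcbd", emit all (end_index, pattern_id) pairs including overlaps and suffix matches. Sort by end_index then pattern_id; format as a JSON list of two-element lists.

Construct AC machine:
Trie (insert patterns):
  n0 'ε': c→4 d→1
  n1 'd': d→2
  n2 'dd': d→3
  n3 'ddd': ·  [P0 ends]
  n4 'c': b→5
  n5 'cb': d→6
  n6 'cbd': c→7
  n7 'cbdc': b→8
  n8 'cbdcb': ·  [P1 ends]

Failure links (BFS by depth):
  fail(1) 'd': from fail(0)=0 chase 'd': 0 ⇒ 0;  out=∅∪out(0)=∅
  fail(4) 'c': from fail(0)=0 chase 'c': 0 ⇒ 0;  out=∅∪out(0)=∅
  fail(2) 'dd': from fail(1)=0 chase 'd': 0 ⇒ 1;  out=∅∪out(1)=∅
  fail(5) 'cb': from fail(4)=0 chase 'b': 0 ⇒ 0;  out=∅∪out(0)=∅
  fail(3) 'ddd': from fail(2)=1 chase 'd': 1 ⇒ 2;  out={0}∪out(2)={0}
  fail(6) 'cbd': from fail(5)=0 chase 'd': 0 ⇒ 1;  out=∅∪out(1)=∅
  fail(7) 'cbdc': from fail(6)=1 chase 'c': 1→0 ⇒ 4;  out=∅∪out(4)=∅
  fail(8) 'cbdcb': from fail(7)=4 chase 'b': 4 ⇒ 5;  out={1}∪out(5)={1}

Run:
i=0 'b': node 0→0
i=1 'd': node 0→1
i=2 'd': node 1→2
i=3 'd': node 2→3  emit P0@[1:3]
i=4 'c': node 3→4 (fail-walked)
i=5 'b': node 4→5
i=6 'd': node 5→6
i=7 'c': node 6→7
i=8 'b': node 7→8  emit P1@[4:8]
i=9 'e': node 8→0 (fail-walked)
i=10 'b': node 0→0
i=11 'a': node 0→0
i=12 'b': node 0→0
i=13 'c': node 0→4
i=14 'b': node 4→5
i=15 'd': node 5→6
i=16 'c': node 6→7
i=17 'b': node 7→8  emit P1@[13:17]
i=18 'c': node 8→4 (fail-walked)
i=19 'b': node 4→5
i=20 'd': node 5→6
i=21 'c': node 6→7
i=22 'b': node 7→8  emit P1@[18:22]
i=23 'c': node 8→4 (fail-walked)
i=24 'b': node 4→5
i=25 'd': node 5→6
i=26 'c': node 6→7
i=27 'b': node 7→8  emit P1@[23:27]
i=28 'd': node 8→6 (fail-walked)
i=29 'd': node 6→2 (fail-walked)
i=30 'd': node 2→3  emit P0@[28:30]
i=31 'd': node 3→3 (fail-walked)  emit P0@[29:31]
i=32 'd': node 3→3 (fail-walked)  emit P0@[30:32]
i=33 'a': node 3→0 (fail-walked)
i=34 'c': node 0→4
i=35 'c': node 4→4 (fail-walked)
i=36 'b': node 4→5
i=37 'd': node 5→6
i=38 'c': node 6→7
i=39 'b': node 7→8  emit P1@[35:39]
i=40 'c': node 8→4 (fail-walked)
i=41 'b': node 4→5
i=42 'd': node 5→6

All matches (sorted): [[3,0],[8,1],[17,1],[22,1],[27,1],[30,0],[31,0],[32,0],[39,1]]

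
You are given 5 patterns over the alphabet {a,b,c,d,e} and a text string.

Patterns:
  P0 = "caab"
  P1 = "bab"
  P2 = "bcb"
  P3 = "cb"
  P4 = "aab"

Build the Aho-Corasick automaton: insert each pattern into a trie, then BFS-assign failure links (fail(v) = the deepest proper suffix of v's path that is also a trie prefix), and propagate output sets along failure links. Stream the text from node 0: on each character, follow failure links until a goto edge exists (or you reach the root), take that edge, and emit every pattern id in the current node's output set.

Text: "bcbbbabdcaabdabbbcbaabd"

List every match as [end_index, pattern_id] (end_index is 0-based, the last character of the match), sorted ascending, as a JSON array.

Construct AC machine:
Trie (insert patterns):
  n0 'ε': a→11 b→5 c→1
  n1 'c': a→2 b→10
  n2 'ca': a→3
  n3 'caa': b→4
  n4 'caab': ·  [P0 ends]
  n5 'b': a→6 c→8
  n6 'ba': b→7
  n7 'bab': ·  [P1 ends]
  n8 'bc': b→9
  n9 'bcb': ·  [P2 ends]
  n10 'cb': ·  [P3 ends]
  n11 'a': a→12
  n12 'aa': b→13
  n13 'aab': ·  [P4 ends]

BFS fail/out derivation:
  fail(1) 'c': from fail(0)=0 chase 'c': 0 ⇒ 0;  out=∅∪out(0)=∅
  fail(5) 'b': from fail(0)=0 chase 'b': 0 ⇒ 0;  out=∅∪out(0)=∅
  fail(11) 'a': from fail(0)=0 chase 'a': 0 ⇒ 0;  out=∅∪out(0)=∅
  fail(2) 'ca': from fail(1)=0 chase 'a': 0 ⇒ 11;  out=∅∪out(11)=∅
  fail(6) 'ba': from fail(5)=0 chase 'a': 0 ⇒ 11;  out=∅∪out(11)=∅
  fail(8) 'bc': from fail(5)=0 chase 'c': 0 ⇒ 1;  out=∅∪out(1)=∅
  fail(10) 'cb': from fail(1)=0 chase 'b': 0 ⇒ 5;  out={3}∪out(5)={3}
  fail(12) 'aa': from fail(11)=0 chase 'a': 0 ⇒ 11;  out=∅∪out(11)=∅
  fail(3) 'caa': from fail(2)=11 chase 'a': 11 ⇒ 12;  out=∅∪out(12)=∅
  fail(7) 'bab': from fail(6)=11 chase 'b': 11→0 ⇒ 5;  out={1}∪out(5)={1}
  fail(9) 'bcb': from fail(8)=1 chase 'b': 1 ⇒ 10;  out={2}∪out(10)={2,3}
  fail(13) 'aab': from fail(12)=11 chase 'b': 11→0 ⇒ 5;  out={4}∪out(5)={4}
  fail(4) 'caab': from fail(3)=12 chase 'b': 12 ⇒ 13;  out={0}∪out(13)={0,4}

Run:
i=0 'b': node 0→5
i=1 'c': node 5→8
i=2 'b': node 8→9  → match P2@[0:2],P3@[1:2]
i=3 'b': node 9→5 (fail-walked)
i=4 'b': node 5→5 (fail-walked)
i=5 'a': node 5→6
i=6 'b': node 6→7  → match P1@[4:6]
i=7 'd': node 7→0 (fail-walked)
i=8 'c': node 0→1
i=9 'a': node 1→2
i=10 'a': node 2→3
i=11 'b': node 3→4  → match P0@[8:11],P4@[9:11]
i=12 'd': node 4→0 (fail-walked)
i=13 'a': node 0→11
i=14 'b': node 11→5 (fail-walked)
i=15 'b': node 5→5 (fail-walked)
i=16 'b': node 5→5 (fail-walked)
i=17 'c': node 5→8
i=18 'b': node 8→9  → match P2@[16:18],P3@[17:18]
i=19 'a': node 9→6 (fail-walked)
i=20 'a': node 6→12 (fail-walked)
i=21 'b': node 12→13  → match P4@[19:21]
i=22 'd': node 13→0 (fail-walked)

All matches (sorted): [[2,2],[2,3],[6,1],[11,0],[11,4],[18,2],[18,3],[21,4]]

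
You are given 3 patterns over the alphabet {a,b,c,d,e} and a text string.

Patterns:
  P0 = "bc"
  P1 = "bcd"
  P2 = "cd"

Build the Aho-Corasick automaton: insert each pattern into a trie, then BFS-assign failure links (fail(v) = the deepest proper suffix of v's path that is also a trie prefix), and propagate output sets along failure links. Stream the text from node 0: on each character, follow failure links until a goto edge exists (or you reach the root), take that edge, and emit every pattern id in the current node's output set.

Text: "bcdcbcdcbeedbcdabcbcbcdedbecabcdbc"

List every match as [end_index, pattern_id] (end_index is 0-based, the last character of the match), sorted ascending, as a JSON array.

Construct AC machine:
Trie (insert patterns):
  0='ε' goto b→1 c→4
  1='b' goto c→2
  2='bc' goto d→3  ←P0
  3='bcd' goto ·  ←P1
  4='c' goto d→5
  5='cd' goto ·  ←P2

Failure links (BFS by depth):
  fail(1) 'b': from fail(0)=0 chase 'b': 0 ⇒ 0;  out=∅∪out(0)=∅
  fail(4) 'c': from fail(0)=0 chase 'c': 0 ⇒ 0;  out=∅∪out(0)=∅
  fail(2) 'bc': from fail(1)=0 chase 'c': 0 ⇒ 4;  out={0}∪out(4)={0}
  fail(5) 'cd': from fail(4)=0 chase 'd': 0 ⇒ 0;  out={2}∪out(0)={2}
  fail(3) 'bcd': from fail(2)=4 chase 'd': 4 ⇒ 5;  out={1}∪out(5)={1,2}

Run:
pos 0 'b': at 1
pos 1 'c': at 2  ** P0@[0:1]
pos 2 'd': at 3  ** P1@[0:2],P2@[1:2]
pos 3 'c': at 4 ·f
pos 4 'b': at 1 ·f
pos 5 'c': at 2  ** P0@[4:5]
pos 6 'd': at 3  ** P1@[4:6],P2@[5:6]
pos 7 'c': at 4 ·f
pos 8 'b': at 1 ·f
pos 9 'e': at 0 ·f
pos 10 'e': at 0
pos 11 'd': at 0
pos 12 'b': at 1
pos 13 'c': at 2  ** P0@[12:13]
pos 14 'd': at 3  ** P1@[12:14],P2@[13:14]
pos 15 'a': at 0 ·f
pos 16 'b': at 1
pos 17 'c': at 2  ** P0@[16:17]
pos 18 'b': at 1 ·f
pos 19 'c': at 2  ** P0@[18:19]
pos 20 'b': at 1 ·f
pos 21 'c': at 2  ** P0@[20:21]
pos 22 'd': at 3  ** P1@[20:22],P2@[21:22]
pos 23 'e': at 0 ·f
pos 24 'd': at 0
pos 25 'b': at 1
pos 26 'e': at 0 ·f
pos 27 'c': at 4
pos 28 'a': at 0 ·f
pos 29 'b': at 1
pos 30 'c': at 2  ** P0@[29:30]
pos 31 'd': at 3  ** P1@[29:31],P2@[30:31]
pos 32 'b': at 1 ·f
pos 33 'c': at 2  ** P0@[32:33]

All matches (sorted): [[1,0],[2,1],[2,2],[5,0],[6,1],[6,2],[13,0],[14,1],[14,2],[17,0],[19,0],[21,0],[22,1],[22,2],[30,0],[31,1],[31,2],[33,0]]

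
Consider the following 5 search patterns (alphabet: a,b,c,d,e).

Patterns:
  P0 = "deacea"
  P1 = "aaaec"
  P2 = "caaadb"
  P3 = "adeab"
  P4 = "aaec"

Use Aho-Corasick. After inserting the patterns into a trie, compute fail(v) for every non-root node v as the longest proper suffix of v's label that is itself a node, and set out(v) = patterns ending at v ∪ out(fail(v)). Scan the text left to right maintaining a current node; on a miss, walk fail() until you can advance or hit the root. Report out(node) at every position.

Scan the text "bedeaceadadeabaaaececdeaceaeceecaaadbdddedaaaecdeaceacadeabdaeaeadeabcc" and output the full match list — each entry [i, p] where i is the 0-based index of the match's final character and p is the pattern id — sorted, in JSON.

Construct AC machine:
Trie nodes:
  0='ε' goto a→7 c→12 d→1
  1='d' goto e→2
  2='de' goto a→3
  3='dea' goto c→4
  4='deac' goto e→5
  5='deace' goto a→6
  6='deacea' goto ·  [P0 ends]
  7='a' goto a→8 d→18
  8='aa' goto a→9 e→22
  9='aaa' goto e→10
  10='aaae' goto c→11
  11='aaaec' goto ·  [P1 ends]
  12='c' goto a→13
  13='ca' goto a→14
  14='caa' goto a→15
  15='caaa' goto d→16
  16='caaad' goto b→17
  17='caaadb' goto ·  [P2 ends]
  18='ad' goto e→19
  19='ade' goto a→20
  20='adea' goto b→21
  21='adeab' goto ·  [P3 ends]
  22='aae' goto c→23
  23='aaec' goto ·  [P4 ends]

Failure links (BFS by depth):
  fail(1) 'd': from fail(0)=0 chase 'd': 0 ⇒ 0;  out=∅∪out(0)=∅
  fail(7) 'a': from fail(0)=0 chase 'a': 0 ⇒ 0;  out=∅∪out(0)=∅
  fail(12) 'c': from fail(0)=0 chase 'c': 0 ⇒ 0;  out=∅∪out(0)=∅
  fail(2) 'de': from fail(1)=0 chase 'e': 0 ⇒ 0;  out=∅∪out(0)=∅
  fail(8) 'aa': from fail(7)=0 chase 'a': 0 ⇒ 7;  out=∅∪out(7)=∅
  fail(13) 'ca': from fail(12)=0 chase 'a': 0 ⇒ 7;  out=∅∪out(7)=∅
  fail(18) 'ad': from fail(7)=0 chase 'd': 0 ⇒ 1;  out=∅∪out(1)=∅
  fail(3) 'dea': from fail(2)=0 chase 'a': 0 ⇒ 7;  out=∅∪out(7)=∅
  fail(9) 'aaa': from fail(8)=7 chase 'a': 7 ⇒ 8;  out=∅∪out(8)=∅
  fail(14) 'caa': from fail(13)=7 chase 'a': 7 ⇒ 8;  out=∅∪out(8)=∅
  fail(19) 'ade': from fail(18)=1 chase 'e': 1 ⇒ 2;  out=∅∪out(2)=∅
  fail(22) 'aae': from fail(8)=7 chase 'e': 7→0 ⇒ 0;  out=∅∪out(0)=∅
  fail(4) 'deac': from fail(3)=7 chase 'c': 7→0 ⇒ 12;  out=∅∪out(12)=∅
  fail(10) 'aaae': from fail(9)=8 chase 'e': 8 ⇒ 22;  out=∅∪out(22)=∅
  fail(15) 'caaa': from fail(14)=8 chase 'a': 8 ⇒ 9;  out=∅∪out(9)=∅
  fail(20) 'adea': from fail(19)=2 chase 'a': 2 ⇒ 3;  out=∅∪out(3)=∅
  fail(23) 'aaec': from fail(22)=0 chase 'c': 0 ⇒ 12;  out={4}∪out(12)={4}
  fail(5) 'deace': from fail(4)=12 chase 'e': 12→0 ⇒ 0;  out=∅∪out(0)=∅
  fail(11) 'aaaec': from fail(10)=22 chase 'c': 22 ⇒ 23;  out={1}∪out(23)={1,4}
  fail(16) 'caaad': from fail(15)=9 chase 'd': 9→8→7 ⇒ 18;  out=∅∪out(18)=∅
  fail(21) 'adeab': from fail(20)=3 chase 'b': 3→7→0 ⇒ 0;  out={3}∪out(0)={3}
  fail(6) 'deacea': from fail(5)=0 chase 'a': 0 ⇒ 7;  out={0}∪out(7)={0}
  fail(17) 'caaadb': from fail(16)=18 chase 'b': 18→1→0 ⇒ 0;  out={2}∪out(0)={2}

Text stream:
pos 0 'b': at 0
pos 1 'e': at 0
pos 2 'd': at 1
pos 3 'e': at 2
pos 4 'a': at 3
pos 5 'c': at 4
pos 6 'e': at 5
pos 7 'a': at 6  → match P0@[2:7]
pos 8 'd': at 18 (fail-walked)
pos 9 'a': at 7 (fail-walked)
pos 10 'd': at 18
pos 11 'e': at 19
pos 12 'a': at 20
pos 13 'b': at 21  → match P3@[9:13]
pos 14 'a': at 7 (fail-walked)
pos 15 'a': at 8
pos 16 'a': at 9
pos 17 'e': at 10
pos 18 'c': at 11  → match P1@[14:18],P4@[15:18]
pos 19 'e': at 0 (fail-walked)
pos 20 'c': at 12
pos 21 'd': at 1 (fail-walked)
pos 22 'e': at 2
pos 23 'a': at 3
pos 24 'c': at 4
pos 25 'e': at 5
pos 26 'a': at 6  → match P0@[21:26]
pos 27 'e': at 0 (fail-walked)
pos 28 'c': at 12
pos 29 'e': at 0 (fail-walked)
pos 30 'e': at 0
pos 31 'c': at 12
pos 32 'a': at 13
pos 33 'a': at 14
pos 34 'a': at 15
pos 35 'd': at 16
pos 36 'b': at 17  → match P2@[31:36]
pos 37 'd': at 1 (fail-walked)
pos 38 'd': at 1 (fail-walked)
pos 39 'd': at 1 (fail-walked)
pos 40 'e': at 2
pos 41 'd': at 1 (fail-walked)
pos 42 'a': at 7 (fail-walked)
pos 43 'a': at 8
pos 44 'a': at 9
pos 45 'e': at 10
pos 46 'c': at 11  → match P1@[42:46],P4@[43:46]
pos 47 'd': at 1 (fail-walked)
pos 48 'e': at 2
pos 49 'a': at 3
pos 50 'c': at 4
pos 51 'e': at 5
pos 52 'a': at 6  → match P0@[47:52]
pos 53 'c': at 12 (fail-walked)
pos 54 'a': at 13
pos 55 'd': at 18 (fail-walked)
pos 56 'e': at 19
pos 57 'a': at 20
pos 58 'b': at 21  → match P3@[54:58]
pos 59 'd': at 1 (fail-walked)
pos 60 'a': at 7 (fail-walked)
pos 61 'e': at 0 (fail-walked)
pos 62 'a': at 7
pos 63 'e': at 0 (fail-walked)
pos 64 'a': at 7
pos 65 'd': at 18
pos 66 'e': at 19
pos 67 'a': at 20
pos 68 'b': at 21  → match P3@[64:68]
pos 69 'c': at 12 (fail-walked)
pos 70 'c': at 12 (fail-walked)

All matches (sorted): [[7,0],[13,3],[18,1],[18,4],[26,0],[36,2],[46,1],[46,4],[52,0],[58,3],[68,3]]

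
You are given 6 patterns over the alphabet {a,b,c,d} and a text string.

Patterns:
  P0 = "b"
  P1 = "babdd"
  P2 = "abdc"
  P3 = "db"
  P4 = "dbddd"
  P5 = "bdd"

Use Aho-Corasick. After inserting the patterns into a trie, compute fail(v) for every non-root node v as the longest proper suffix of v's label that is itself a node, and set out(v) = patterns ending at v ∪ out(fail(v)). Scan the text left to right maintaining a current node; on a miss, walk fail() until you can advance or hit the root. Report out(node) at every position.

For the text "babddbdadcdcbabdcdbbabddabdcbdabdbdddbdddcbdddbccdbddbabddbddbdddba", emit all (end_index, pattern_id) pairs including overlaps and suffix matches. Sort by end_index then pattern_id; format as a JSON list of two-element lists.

Build:
Trie nodes:
  n0 'ε': a→6 b→1 d→10
  n1 'b': a→2 d→15  [P0 ends]
  n2 'ba': b→3
  n3 'bab': d→4
  n4 'babd': d→5
  n5 'babdd': ·  [P1 ends]
  n6 'a': b→7
  n7 'ab': d→8
  n8 'abd': c→9
  n9 'abdc': ·  [P2 ends]
  n10 'd': b→11
  n11 'db': d→12  [P3 ends]
  n12 'dbd': d→13
  n13 'dbdd': d→14
  n14 'dbddd': ·  [P4 ends]
  n15 'bd': d→16
  n16 'bdd': ·  [P5 ends]

BFS fail/out derivation:
  fail(1) 'b': from fail(0)=0 chase 'b': 0 ⇒ 0;  out={0}∪out(0)={0}
  fail(6) 'a': from fail(0)=0 chase 'a': 0 ⇒ 0;  out=∅∪out(0)=∅
  fail(10) 'd': from fail(0)=0 chase 'd': 0 ⇒ 0;  out=∅∪out(0)=∅
  fail(2) 'ba': from fail(1)=0 chase 'a': 0 ⇒ 6;  out=∅∪out(6)=∅
  fail(7) 'ab': from fail(6)=0 chase 'b': 0 ⇒ 1;  out=∅∪out(1)={0}
  fail(11) 'db': from fail(10)=0 chase 'b': 0 ⇒ 1;  out={3}∪out(1)={0,3}
  fail(15) 'bd': from fail(1)=0 chase 'd': 0 ⇒ 10;  out=∅∪out(10)=∅
  fail(3) 'bab': from fail(2)=6 chase 'b': 6 ⇒ 7;  out=∅∪out(7)={0}
  fail(8) 'abd': from fail(7)=1 chase 'd': 1 ⇒ 15;  out=∅∪out(15)=∅
  fail(12) 'dbd': from fail(11)=1 chase 'd': 1 ⇒ 15;  out=∅∪out(15)=∅
  fail(16) 'bdd': from fail(15)=10 chase 'd': 10→0 ⇒ 10;  out={5}∪out(10)={5}
  fail(4) 'babd': from fail(3)=7 chase 'd': 7 ⇒ 8;  out=∅∪out(8)=∅
  fail(9) 'abdc': from fail(8)=15 chase 'c': 15→10→0 ⇒ 0;  out={2}∪out(0)={2}
  fail(13) 'dbdd': from fail(12)=15 chase 'd': 15 ⇒ 16;  out=∅∪out(16)={5}
  fail(5) 'babdd': from fail(4)=8 chase 'd': 8→15 ⇒ 16;  out={1}∪out(16)={1,5}
  fail(14) 'dbddd': from fail(13)=16 chase 'd': 16→10→0 ⇒ 10;  out={4}∪out(10)={4}

Text stream:
[0] read 'b'  n0⇒n1  ** P0@[0:0]
[1] read 'a'  n1⇒n2
[2] read 'b'  n2⇒n3  ** P0@[2:2]
[3] read 'd'  n3⇒n4
[4] read 'd'  n4⇒n5  ** P1@[0:4],P5@[2:4]
[5] read 'b'  n5⇒n11 ·f  ** P0@[5:5],P3@[4:5]
[6] read 'd'  n11⇒n12
[7] read 'a'  n12⇒n6 ·f
[8] read 'd'  n6⇒n10 ·f
[9] read 'c'  n10⇒n0 ·f
[10] read 'd'  n0⇒n10
[11] read 'c'  n10⇒n0 ·f
[12] read 'b'  n0⇒n1  ** P0@[12:12]
[13] read 'a'  n1⇒n2
[14] read 'b'  n2⇒n3  ** P0@[14:14]
[15] read 'd'  n3⇒n4
[16] read 'c'  n4⇒n9 ·f  ** P2@[13:16]
[17] read 'd'  n9⇒n10 ·f
[18] read 'b'  n10⇒n11  ** P0@[18:18],P3@[17:18]
[19] read 'b'  n11⇒n1 ·f  ** P0@[19:19]
[20] read 'a'  n1⇒n2
[21] read 'b'  n2⇒n3  ** P0@[21:21]
[22] read 'd'  n3⇒n4
[23] read 'd'  n4⇒n5  ** P1@[19:23],P5@[21:23]
[24] read 'a'  n5⇒n6 ·f
[25] read 'b'  n6⇒n7  ** P0@[25:25]
[26] read 'd'  n7⇒n8
[27] read 'c'  n8⇒n9  ** P2@[24:27]
[28] read 'b'  n9⇒n1 ·f  ** P0@[28:28]
[29] read 'd'  n1⇒n15
[30] read 'a'  n15⇒n6 ·f
[31] read 'b'  n6⇒n7  ** P0@[31:31]
[32] read 'd'  n7⇒n8
[33] read 'b'  n8⇒n11 ·f  ** P0@[33:33],P3@[32:33]
[34] read 'd'  n11⇒n12
[35] read 'd'  n12⇒n13  ** P5@[33:35]
[36] read 'd'  n13⇒n14  ** P4@[32:36]
[37] read 'b'  n14⇒n11 ·f  ** P0@[37:37],P3@[36:37]
[38] read 'd'  n11⇒n12
[39] read 'd'  n12⇒n13  ** P5@[37:39]
[40] read 'd'  n13⇒n14  ** P4@[36:40]
[41] read 'c'  n14⇒n0 ·f
[42] read 'b'  n0⇒n1  ** P0@[42:42]
[43] read 'd'  n1⇒n15
[44] read 'd'  n15⇒n16  ** P5@[42:44]
[45] read 'd'  n16⇒n10 ·f
[46] read 'b'  n10⇒n11  ** P0@[46:46],P3@[45:46]
[47] read 'c'  n11⇒n0 ·f
[48] read 'c'  n0⇒n0
[49] read 'd'  n0⇒n10
[50] read 'b'  n10⇒n11  ** P0@[50:50],P3@[49:50]
[51] read 'd'  n11⇒n12
[52] read 'd'  n12⇒n13  ** P5@[50:52]
[53] read 'b'  n13⇒n11 ·f  ** P0@[53:53],P3@[52:53]
[54] read 'a'  n11⇒n2 ·f
[55] read 'b'  n2⇒n3  ** P0@[55:55]
[56] read 'd'  n3⇒n4
[57] read 'd'  n4⇒n5  ** P1@[53:57],P5@[55:57]
[58] read 'b'  n5⇒n11 ·f  ** P0@[58:58],P3@[57:58]
[59] read 'd'  n11⇒n12
[60] read 'd'  n12⇒n13  ** P5@[58:60]
[61] read 'b'  n13⇒n11 ·f  ** P0@[61:61],P3@[60:61]
[62] read 'd'  n11⇒n12
[63] read 'd'  n12⇒n13  ** P5@[61:63]
[64] read 'd'  n13⇒n14  ** P4@[60:64]
[65] read 'b'  n14⇒n11 ·f  ** P0@[65:65],P3@[64:65]
[66] read 'a'  n11⇒n2 ·f

Matches: [[0,0],[2,0],[4,1],[4,5],[5,0],[5,3],[12,0],[14,0],[16,2],[18,0],[18,3],[19,0],[21,0],[23,1],[23,5],[25,0],[27,2],[28,0],[31,0],[33,0],[33,3],[35,5],[36,4],[37,0],[37,3],[39,5],[40,4],[42,0],[44,5],[46,0],[46,3],[50,0],[50,3],[52,5],[53,0],[53,3],[55,0],[57,1],[57,5],[58,0],[58,3],[60,5],[61,0],[61,3],[63,5],[64,4],[65,0],[65,3]]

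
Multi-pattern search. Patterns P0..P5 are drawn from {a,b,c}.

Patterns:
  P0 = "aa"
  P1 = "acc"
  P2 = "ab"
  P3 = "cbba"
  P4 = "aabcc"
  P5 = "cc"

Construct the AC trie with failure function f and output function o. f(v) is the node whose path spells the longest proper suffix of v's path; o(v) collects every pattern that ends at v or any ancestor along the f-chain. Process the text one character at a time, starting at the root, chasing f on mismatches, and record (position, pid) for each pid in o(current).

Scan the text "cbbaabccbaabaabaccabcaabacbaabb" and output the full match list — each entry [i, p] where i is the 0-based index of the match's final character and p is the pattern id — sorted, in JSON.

Build:
Trie (insert patterns):
  n0 'ε': a→1 c→6
  n1 'a': a→2 b→5 c→3
  n2 'aa': b→10  [P0 ends]
  n3 'ac': c→4
  n4 'acc': ·  [P1 ends]
  n5 'ab': ·  [P2 ends]
  n6 'c': b→7 c→13
  n7 'cb': b→8
  n8 'cbb': a→9
  n9 'cbba': ·  [P3 ends]
  n10 'aab': c→11
  n11 'aabc': c→12
  n12 'aabcc': ·  [P4 ends]
  n13 'cc': ·  [P5 ends]

BFS fail/out derivation:
  n1('a'): parent n0 fail=0; on 'a' 0 → fail=0;  out ∅∪∅=∅
  n6('c'): parent n0 fail=0; on 'c' 0 → fail=0;  out ∅∪∅=∅
  n2('aa'): parent n1 fail=0; on 'a' 0 → fail=1;  out {0}∪∅={0}
  n3('ac'): parent n1 fail=0; on 'c' 0 → fail=6;  out ∅∪∅=∅
  n5('ab'): parent n1 fail=0; on 'b' 0 → fail=0;  out {2}∪∅={2}
  n7('cb'): parent n6 fail=0; on 'b' 0 → fail=0;  out ∅∪∅=∅
  n13('cc'): parent n6 fail=0; on 'c' 0 → fail=6;  out {5}∪∅={5}
  n4('acc'): parent n3 fail=6; on 'c' 6 → fail=13;  out {1}∪{5}={1,5}
  n8('cbb'): parent n7 fail=0; on 'b' 0 → fail=0;  out ∅∪∅=∅
  n10('aab'): parent n2 fail=1; on 'b' 1 → fail=5;  out ∅∪{2}={2}
  n9('cbba'): parent n8 fail=0; on 'a' 0 → fail=1;  out {3}∪∅={3}
  n11('aabc'): parent n10 fail=5; on 'c' 5→0 → fail=6;  out ∅∪∅=∅
  n12('aabcc'): parent n11 fail=6; on 'c' 6 → fail=13;  out {4}∪{5}={4,5}

Scan:
i=0 'c': node 0→6
i=1 'b': node 6→7
i=2 'b': node 7→8
i=3 'a': node 8→9  ** P3@[0:3]
i=4 'a': node 9→2 (fail-walked)  ** P0@[3:4]
i=5 'b': node 2→10  ** P2@[4:5]
i=6 'c': node 10→11
i=7 'c': node 11→12  ** P4@[3:7],P5@[6:7]
i=8 'b': node 12→7 (fail-walked)
i=9 'a': node 7→1 (fail-walked)
i=10 'a': node 1→2  ** P0@[9:10]
i=11 'b': node 2→10  ** P2@[10:11]
i=12 'a': node 10→1 (fail-walked)
i=13 'a': node 1→2  ** P0@[12:13]
i=14 'b': node 2→10  ** P2@[13:14]
i=15 'a': node 10→1 (fail-walked)
i=16 'c': node 1→3
i=17 'c': node 3→4  ** P1@[15:17],P5@[16:17]
i=18 'a': node 4→1 (fail-walked)
i=19 'b': node 1→5  ** P2@[18:19]
i=20 'c': node 5→6 (fail-walked)
i=21 'a': node 6→1 (fail-walked)
i=22 'a': node 1→2  ** P0@[21:22]
i=23 'b': node 2→10  ** P2@[22:23]
i=24 'a': node 10→1 (fail-walked)
i=25 'c': node 1→3
i=26 'b': node 3→7 (fail-walked)
i=27 'a': node 7→1 (fail-walked)
i=28 'a': node 1→2  ** P0@[27:28]
i=29 'b': node 2→10  ** P2@[28:29]
i=30 'b': node 10→0 (fail-walked)

Result: [[3,3],[4,0],[5,2],[7,4],[7,5],[10,0],[11,2],[13,0],[14,2],[17,1],[17,5],[19,2],[22,0],[23,2],[28,0],[29,2]]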